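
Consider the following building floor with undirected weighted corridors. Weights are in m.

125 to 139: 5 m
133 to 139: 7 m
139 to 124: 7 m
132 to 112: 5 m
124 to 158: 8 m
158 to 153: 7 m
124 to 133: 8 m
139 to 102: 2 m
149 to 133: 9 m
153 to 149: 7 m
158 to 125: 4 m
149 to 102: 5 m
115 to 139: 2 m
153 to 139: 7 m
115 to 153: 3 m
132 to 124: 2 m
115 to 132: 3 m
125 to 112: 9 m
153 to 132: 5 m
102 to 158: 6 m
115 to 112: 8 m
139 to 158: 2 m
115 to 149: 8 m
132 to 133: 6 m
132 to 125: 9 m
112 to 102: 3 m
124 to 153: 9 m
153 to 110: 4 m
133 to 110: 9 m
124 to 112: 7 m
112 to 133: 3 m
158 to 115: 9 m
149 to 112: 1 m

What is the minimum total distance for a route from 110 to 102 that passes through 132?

16 m

Best 110 to 132: 110 → 153 → 132 costing 9
Shortest 132→102: 132 → 115 → 139 → 102 = 7
Total via 132: 9 + 7 = 16 m.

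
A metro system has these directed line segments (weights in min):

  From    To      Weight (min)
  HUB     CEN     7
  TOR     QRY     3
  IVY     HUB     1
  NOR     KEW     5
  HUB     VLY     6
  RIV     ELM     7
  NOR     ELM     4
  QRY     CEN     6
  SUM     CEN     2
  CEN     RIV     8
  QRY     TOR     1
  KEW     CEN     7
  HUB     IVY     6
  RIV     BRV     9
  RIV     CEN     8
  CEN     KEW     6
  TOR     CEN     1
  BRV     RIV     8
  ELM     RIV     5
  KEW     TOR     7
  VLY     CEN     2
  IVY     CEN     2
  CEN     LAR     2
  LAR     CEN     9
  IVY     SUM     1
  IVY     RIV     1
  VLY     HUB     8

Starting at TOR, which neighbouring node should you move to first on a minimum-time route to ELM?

Enumerating some paths:
TOR → CEN → RIV → ELM: 1+8+7 = 16
TOR → QRY → CEN → RIV → ELM: 3+6+8+7 = 24
The minimum is 16 min via TOR → CEN → RIV → ELM.
So from TOR the first move is to CEN.

CEN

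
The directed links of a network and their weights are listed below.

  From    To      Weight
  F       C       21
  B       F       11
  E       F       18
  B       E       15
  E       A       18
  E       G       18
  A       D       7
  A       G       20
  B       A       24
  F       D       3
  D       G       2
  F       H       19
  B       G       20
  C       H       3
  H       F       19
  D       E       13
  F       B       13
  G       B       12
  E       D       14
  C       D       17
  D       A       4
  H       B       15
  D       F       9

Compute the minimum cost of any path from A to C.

Candidate routes:
A–D–F–C: 7+9+21 = 37
A–D–G–B–F–C: 7+2+12+11+21 = 53
The minimum is 37 via A–D–F–C.

37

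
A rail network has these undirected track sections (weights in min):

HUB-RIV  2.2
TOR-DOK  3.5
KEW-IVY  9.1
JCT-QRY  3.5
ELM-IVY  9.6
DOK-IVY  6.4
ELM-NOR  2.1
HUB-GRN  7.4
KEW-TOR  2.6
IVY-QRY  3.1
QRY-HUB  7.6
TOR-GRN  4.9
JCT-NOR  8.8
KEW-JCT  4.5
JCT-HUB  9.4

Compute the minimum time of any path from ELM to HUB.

20.3 min

Compare a few routes:
ELM–IVY–QRY–JCT–HUB: 9.6+3.1+3.5+9.4 = 25.6
ELM–NOR–JCT–HUB: 2.1+8.8+9.4 = 20.3
ELM–NOR–JCT–QRY–HUB: 2.1+8.8+3.5+7.6 = 22
Cheapest is ELM–NOR–JCT–HUB at 20.3 min.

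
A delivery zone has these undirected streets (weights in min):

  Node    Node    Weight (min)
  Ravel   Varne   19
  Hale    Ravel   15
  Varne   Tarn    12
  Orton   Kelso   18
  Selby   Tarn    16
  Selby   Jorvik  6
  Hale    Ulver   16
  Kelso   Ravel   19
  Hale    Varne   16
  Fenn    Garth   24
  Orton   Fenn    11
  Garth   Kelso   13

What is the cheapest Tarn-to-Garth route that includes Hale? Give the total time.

75 min

Best Tarn to Hale: Tarn–Varne–Hale costing 28
Best Hale to Garth: Hale–Ravel–Kelso–Garth costing 47
Total via Hale: 28 + 47 = 75 min.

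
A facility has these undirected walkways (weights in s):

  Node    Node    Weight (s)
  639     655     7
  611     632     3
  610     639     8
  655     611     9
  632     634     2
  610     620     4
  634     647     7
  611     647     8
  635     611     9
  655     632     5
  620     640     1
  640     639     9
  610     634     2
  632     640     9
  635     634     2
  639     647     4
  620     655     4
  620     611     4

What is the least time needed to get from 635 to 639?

12 s

Compare a few routes:
635 - 634 - 647 - 639: 2+7+4 = 13
635 - 634 - 632 - 655 - 639: 2+2+5+7 = 16
635 - 634 - 610 - 639: 2+2+8 = 12
635 - 634 - 610 - 620 - 640 - 639: 2+2+4+1+9 = 18
The minimum is 12 s via 635 - 634 - 610 - 639.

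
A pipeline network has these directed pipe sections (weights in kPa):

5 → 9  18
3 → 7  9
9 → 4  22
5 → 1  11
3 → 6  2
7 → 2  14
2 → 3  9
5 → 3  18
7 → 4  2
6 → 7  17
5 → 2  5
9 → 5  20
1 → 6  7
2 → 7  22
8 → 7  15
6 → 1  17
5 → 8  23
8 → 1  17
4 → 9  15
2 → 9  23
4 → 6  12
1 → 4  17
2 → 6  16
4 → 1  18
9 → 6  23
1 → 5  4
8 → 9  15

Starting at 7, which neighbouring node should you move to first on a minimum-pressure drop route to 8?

Compare a few routes:
7 → 4 → 6 → 1 → 5 → 8: 2+12+17+4+23 = 58
7 → 4 → 9 → 5 → 8: 2+15+20+23 = 60
7 → 4 → 1 → 5 → 8: 2+18+4+23 = 47
Cheapest is 7 → 4 → 1 → 5 → 8 at 47 kPa.
So from 7 the first move is to 4.

4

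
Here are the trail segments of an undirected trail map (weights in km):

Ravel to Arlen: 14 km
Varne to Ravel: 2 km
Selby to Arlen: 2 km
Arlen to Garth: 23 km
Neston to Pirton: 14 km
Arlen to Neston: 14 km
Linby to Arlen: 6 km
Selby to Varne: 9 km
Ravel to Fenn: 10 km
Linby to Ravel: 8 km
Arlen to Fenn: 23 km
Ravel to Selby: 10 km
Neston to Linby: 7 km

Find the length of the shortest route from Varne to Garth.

34 km

Candidate routes:
Varne - Ravel - Selby - Arlen - Garth: 2+10+2+23 = 37
Varne - Selby - Arlen - Garth: 9+2+23 = 34
Cheapest is Varne - Selby - Arlen - Garth at 34 km.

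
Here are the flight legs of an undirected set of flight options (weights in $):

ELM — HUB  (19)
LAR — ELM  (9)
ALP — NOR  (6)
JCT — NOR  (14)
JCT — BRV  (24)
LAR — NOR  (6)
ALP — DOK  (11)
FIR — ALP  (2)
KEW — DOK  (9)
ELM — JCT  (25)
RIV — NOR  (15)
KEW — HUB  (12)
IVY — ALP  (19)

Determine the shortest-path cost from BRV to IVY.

Enumerating some paths:
BRV → JCT → ELM → LAR → NOR → ALP → IVY: 24+25+9+6+6+19 = 89
BRV → JCT → NOR → ALP → IVY: 24+14+6+19 = 63
The minimum is $63 via BRV → JCT → NOR → ALP → IVY.

$63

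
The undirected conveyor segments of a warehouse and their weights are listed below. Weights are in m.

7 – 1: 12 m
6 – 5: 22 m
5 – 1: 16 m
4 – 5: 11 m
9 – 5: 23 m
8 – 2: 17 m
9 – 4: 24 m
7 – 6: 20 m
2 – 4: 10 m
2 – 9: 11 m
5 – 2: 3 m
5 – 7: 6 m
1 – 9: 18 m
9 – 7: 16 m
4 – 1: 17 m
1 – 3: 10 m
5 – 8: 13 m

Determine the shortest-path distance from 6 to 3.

42 m

Enumerating some paths:
6–7–5–1–3: 20+6+16+10 = 52
6–5–7–1–3: 22+6+12+10 = 50
6–7–1–3: 20+12+10 = 42
6–5–1–3: 22+16+10 = 48
The minimum is 42 m via 6–7–1–3.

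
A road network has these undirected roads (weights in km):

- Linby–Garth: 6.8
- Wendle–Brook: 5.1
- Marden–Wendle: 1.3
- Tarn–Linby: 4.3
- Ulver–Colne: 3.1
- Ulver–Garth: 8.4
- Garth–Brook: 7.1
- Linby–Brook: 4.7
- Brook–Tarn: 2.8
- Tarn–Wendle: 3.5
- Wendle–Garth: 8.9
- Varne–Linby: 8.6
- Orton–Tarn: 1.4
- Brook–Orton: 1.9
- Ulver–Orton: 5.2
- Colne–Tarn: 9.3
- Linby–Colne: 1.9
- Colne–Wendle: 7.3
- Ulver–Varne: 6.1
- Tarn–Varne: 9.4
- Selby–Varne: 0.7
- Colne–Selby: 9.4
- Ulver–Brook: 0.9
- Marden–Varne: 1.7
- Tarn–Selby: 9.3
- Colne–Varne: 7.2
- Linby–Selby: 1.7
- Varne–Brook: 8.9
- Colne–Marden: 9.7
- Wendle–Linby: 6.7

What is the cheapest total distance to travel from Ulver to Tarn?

Settle nodes by increasing distance from Ulver:
Ulver: 0
Brook: 0.9  (via Ulver)
Orton: 2.8  (via Brook)
Colne: 3.1  (via Ulver)
Tarn: 3.7  (via Brook)
Shortest route: Ulver → Brook → Tarn = 3.7 km.

3.7 km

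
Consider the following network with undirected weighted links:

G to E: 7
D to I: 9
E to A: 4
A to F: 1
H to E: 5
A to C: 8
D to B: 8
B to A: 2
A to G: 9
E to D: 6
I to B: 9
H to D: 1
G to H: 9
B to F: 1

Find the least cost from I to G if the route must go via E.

22

Shortest I→E: I → D → E = 15
Best E to G: E → G costing 7
Total via E: 15 + 7 = 22.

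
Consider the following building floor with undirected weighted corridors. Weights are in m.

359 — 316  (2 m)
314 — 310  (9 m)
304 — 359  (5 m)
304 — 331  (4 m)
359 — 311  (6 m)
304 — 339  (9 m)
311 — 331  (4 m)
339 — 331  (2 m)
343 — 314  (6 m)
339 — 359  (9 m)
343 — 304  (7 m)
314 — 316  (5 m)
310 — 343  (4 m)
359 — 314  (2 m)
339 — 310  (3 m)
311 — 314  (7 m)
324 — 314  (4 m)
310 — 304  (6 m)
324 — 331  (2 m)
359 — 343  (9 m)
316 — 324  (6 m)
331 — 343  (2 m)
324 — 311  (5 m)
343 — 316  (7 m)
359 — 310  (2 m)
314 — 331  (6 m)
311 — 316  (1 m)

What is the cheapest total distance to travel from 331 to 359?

Shortest distances from 331:
331: 0
343: 2  (via 331)
324: 2  (via 331)
339: 2  (via 331)
311: 4  (via 331)
304: 4  (via 331)
310: 5  (via 339)
316: 5  (via 311)
314: 6  (via 331)
359: 7  (via 310)
Shortest route: 331–339–310–359 = 7 m.

7 m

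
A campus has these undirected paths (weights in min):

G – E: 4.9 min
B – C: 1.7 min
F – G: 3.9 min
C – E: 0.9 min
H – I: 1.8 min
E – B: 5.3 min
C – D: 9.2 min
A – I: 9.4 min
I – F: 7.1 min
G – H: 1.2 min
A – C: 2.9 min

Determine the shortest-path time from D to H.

16.2 min

Candidate routes:
D–C–B–E–G–H: 9.2+1.7+5.3+4.9+1.2 = 22.3
D–C–E–G–H: 9.2+0.9+4.9+1.2 = 16.2
The minimum is 16.2 min via D–C–E–G–H.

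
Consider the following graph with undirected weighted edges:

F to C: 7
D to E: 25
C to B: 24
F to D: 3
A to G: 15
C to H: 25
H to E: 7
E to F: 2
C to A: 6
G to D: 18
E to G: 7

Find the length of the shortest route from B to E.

Candidate routes:
B - C - F - E: 24+7+2 = 33
B - C - A - G - E: 24+6+15+7 = 52
Cheapest is B - C - F - E at 33.

33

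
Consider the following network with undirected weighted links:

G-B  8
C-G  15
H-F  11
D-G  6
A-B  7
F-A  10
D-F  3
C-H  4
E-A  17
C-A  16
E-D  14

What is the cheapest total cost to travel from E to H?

28

Shortest distances from E:
E: 0
D: 14  (via E)
A: 17  (via E)
F: 17  (via D)
G: 20  (via D)
B: 24  (via A)
H: 28  (via F)
Shortest route: E–D–F–H = 28.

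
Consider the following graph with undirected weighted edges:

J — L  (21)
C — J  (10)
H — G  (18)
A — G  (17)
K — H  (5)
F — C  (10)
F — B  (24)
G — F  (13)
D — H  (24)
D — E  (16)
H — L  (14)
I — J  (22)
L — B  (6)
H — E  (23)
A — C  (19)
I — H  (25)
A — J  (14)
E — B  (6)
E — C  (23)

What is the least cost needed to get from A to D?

Enumerating some paths:
A–C–E–D: 19+23+16 = 58
A–G–H–D: 17+18+24 = 59
Cheapest is A–C–E–D at 58.

58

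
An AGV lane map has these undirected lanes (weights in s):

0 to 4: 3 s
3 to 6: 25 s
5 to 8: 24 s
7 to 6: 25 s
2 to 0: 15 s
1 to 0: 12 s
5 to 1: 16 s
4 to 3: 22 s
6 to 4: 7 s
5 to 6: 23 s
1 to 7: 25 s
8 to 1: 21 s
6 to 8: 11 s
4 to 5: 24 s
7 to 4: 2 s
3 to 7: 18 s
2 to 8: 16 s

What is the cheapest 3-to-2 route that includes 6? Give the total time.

Shortest 3→6: 3 → 6 = 25
Shortest 6→2: 6 → 4 → 0 → 2 = 25
Total via 6: 25 + 25 = 50 s.

50 s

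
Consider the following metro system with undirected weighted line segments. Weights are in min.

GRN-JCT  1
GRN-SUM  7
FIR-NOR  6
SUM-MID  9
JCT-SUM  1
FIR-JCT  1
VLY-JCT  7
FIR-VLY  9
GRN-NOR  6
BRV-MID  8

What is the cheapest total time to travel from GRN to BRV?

Settle nodes by increasing distance from GRN:
GRN: 0
JCT: 1  (via GRN)
FIR: 2  (via JCT)
SUM: 2  (via JCT)
NOR: 6  (via GRN)
VLY: 8  (via JCT)
MID: 11  (via SUM)
BRV: 19  (via MID)
Shortest route: GRN–JCT–SUM–MID–BRV = 19 min.

19 min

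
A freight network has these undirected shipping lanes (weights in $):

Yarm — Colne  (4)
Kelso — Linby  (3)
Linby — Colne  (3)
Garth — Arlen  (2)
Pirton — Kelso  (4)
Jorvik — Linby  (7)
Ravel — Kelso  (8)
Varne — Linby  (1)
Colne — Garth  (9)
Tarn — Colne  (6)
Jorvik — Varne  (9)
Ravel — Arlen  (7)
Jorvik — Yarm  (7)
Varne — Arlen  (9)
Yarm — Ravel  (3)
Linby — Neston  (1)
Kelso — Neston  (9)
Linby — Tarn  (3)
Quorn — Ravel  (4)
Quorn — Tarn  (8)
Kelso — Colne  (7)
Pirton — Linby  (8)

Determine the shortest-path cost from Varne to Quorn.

Running Dijkstra from Varne:
Varne: 0
Linby: 1  (via Varne)
Neston: 2  (via Linby)
Kelso: 4  (via Linby)
Colne: 4  (via Linby)
Tarn: 4  (via Linby)
Pirton: 8  (via Kelso)
Yarm: 8  (via Colne)
Jorvik: 8  (via Linby)
Arlen: 9  (via Varne)
Ravel: 11  (via Yarm)
Garth: 11  (via Arlen)
Quorn: 12  (via Tarn)
Shortest route: Varne → Linby → Tarn → Quorn = $12.

$12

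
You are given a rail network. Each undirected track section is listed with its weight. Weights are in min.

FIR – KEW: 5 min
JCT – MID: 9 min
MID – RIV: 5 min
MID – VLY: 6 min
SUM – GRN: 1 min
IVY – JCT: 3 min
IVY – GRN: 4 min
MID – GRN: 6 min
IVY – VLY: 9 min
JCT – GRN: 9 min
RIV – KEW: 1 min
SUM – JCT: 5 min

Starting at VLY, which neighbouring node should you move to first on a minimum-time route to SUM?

MID

Compare a few routes:
VLY - IVY - JCT - SUM: 9+3+5 = 17
VLY - IVY - GRN - SUM: 9+4+1 = 14
VLY - MID - GRN - SUM: 6+6+1 = 13
VLY - MID - JCT - SUM: 6+9+5 = 20
Cheapest is VLY - MID - GRN - SUM at 13 min.
So from VLY the first move is to MID.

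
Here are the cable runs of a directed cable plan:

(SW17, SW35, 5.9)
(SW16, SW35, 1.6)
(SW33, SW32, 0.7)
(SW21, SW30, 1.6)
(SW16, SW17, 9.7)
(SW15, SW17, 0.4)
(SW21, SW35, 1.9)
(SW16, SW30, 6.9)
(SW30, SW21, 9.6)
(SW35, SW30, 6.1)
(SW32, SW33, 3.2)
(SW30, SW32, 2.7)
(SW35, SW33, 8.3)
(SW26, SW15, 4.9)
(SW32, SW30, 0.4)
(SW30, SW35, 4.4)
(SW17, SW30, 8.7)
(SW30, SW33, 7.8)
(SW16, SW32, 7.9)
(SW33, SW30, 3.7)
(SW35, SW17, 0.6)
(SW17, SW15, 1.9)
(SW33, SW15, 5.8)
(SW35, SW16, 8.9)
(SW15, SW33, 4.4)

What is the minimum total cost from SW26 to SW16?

Enumerating some paths:
SW26–SW15–SW17–SW35–SW16: 4.9+0.4+5.9+8.9 = 20.1
SW26–SW15–SW33–SW32–SW30–SW35–SW16: 4.9+4.4+0.7+0.4+4.4+8.9 = 23.7
Cheapest is SW26–SW15–SW17–SW35–SW16 at 20.1.

20.1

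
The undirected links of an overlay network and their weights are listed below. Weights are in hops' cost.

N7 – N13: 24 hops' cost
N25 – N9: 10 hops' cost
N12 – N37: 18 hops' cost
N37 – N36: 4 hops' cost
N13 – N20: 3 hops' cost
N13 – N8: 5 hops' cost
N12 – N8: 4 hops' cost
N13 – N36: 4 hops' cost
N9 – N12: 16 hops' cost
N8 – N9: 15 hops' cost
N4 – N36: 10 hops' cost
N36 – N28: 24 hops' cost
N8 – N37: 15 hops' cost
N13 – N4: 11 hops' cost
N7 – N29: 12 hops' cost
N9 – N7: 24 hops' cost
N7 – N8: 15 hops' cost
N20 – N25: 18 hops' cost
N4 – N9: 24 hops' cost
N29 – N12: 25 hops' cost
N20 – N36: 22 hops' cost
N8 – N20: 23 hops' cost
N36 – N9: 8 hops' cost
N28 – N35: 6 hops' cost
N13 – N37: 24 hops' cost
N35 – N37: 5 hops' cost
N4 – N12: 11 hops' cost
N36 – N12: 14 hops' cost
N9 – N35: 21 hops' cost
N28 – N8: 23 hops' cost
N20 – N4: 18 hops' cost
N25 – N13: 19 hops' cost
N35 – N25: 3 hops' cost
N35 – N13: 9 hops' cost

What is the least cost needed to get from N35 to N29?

Running Dijkstra from N35:
N35: 0
N25: 3  (via N35)
N37: 5  (via N35)
N28: 6  (via N35)
N36: 9  (via N37)
N13: 9  (via N35)
N20: 12  (via N13)
N9: 13  (via N25)
N8: 14  (via N13)
N12: 18  (via N8)
N4: 19  (via N36)
N7: 29  (via N8)
N29: 41  (via N7)
Shortest route: N35–N13–N8–N7–N29 = 41 hops' cost.

41 hops' cost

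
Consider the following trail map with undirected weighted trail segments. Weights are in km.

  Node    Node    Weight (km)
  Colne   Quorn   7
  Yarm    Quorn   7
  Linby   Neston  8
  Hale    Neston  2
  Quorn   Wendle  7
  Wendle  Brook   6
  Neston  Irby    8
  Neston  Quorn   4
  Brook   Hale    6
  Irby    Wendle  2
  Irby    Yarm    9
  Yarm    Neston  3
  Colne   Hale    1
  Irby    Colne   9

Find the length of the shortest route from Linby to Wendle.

Shortest distances from Linby:
Linby: 0
Neston: 8  (via Linby)
Hale: 10  (via Neston)
Yarm: 11  (via Neston)
Colne: 11  (via Hale)
Quorn: 12  (via Neston)
Brook: 16  (via Hale)
Irby: 16  (via Neston)
Wendle: 18  (via Irby)
Shortest route: Linby–Neston–Irby–Wendle = 18 km.

18 km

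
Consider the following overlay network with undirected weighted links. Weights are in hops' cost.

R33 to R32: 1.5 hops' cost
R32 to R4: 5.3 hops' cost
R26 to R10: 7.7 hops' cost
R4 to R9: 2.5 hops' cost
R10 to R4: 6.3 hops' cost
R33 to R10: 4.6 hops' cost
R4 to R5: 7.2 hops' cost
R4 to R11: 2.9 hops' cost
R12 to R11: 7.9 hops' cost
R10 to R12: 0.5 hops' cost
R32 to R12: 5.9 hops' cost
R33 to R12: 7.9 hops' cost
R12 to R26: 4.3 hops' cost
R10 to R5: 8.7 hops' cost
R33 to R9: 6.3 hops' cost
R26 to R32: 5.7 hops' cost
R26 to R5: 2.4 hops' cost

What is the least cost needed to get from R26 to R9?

Enumerating some paths:
R26 - R32 - R33 - R9: 5.7+1.5+6.3 = 13.5
R26 - R5 - R4 - R9: 2.4+7.2+2.5 = 12.1
Cheapest is R26 - R5 - R4 - R9 at 12.1 hops' cost.

12.1 hops' cost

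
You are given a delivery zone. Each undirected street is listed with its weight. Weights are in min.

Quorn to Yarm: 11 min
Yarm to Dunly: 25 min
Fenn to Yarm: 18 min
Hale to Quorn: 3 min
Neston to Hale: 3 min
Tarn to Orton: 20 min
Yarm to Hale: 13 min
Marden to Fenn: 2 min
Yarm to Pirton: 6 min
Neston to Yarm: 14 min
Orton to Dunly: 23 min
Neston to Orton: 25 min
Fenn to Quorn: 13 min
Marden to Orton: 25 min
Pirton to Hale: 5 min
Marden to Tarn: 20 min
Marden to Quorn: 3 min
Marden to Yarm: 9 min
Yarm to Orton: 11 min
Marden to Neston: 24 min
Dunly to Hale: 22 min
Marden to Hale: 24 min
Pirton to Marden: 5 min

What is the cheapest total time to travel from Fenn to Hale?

8 min

Shortest distances from Fenn:
Fenn: 0
Marden: 2  (via Fenn)
Quorn: 5  (via Marden)
Pirton: 7  (via Marden)
Hale: 8  (via Quorn)
Shortest route: Fenn–Marden–Quorn–Hale = 8 min.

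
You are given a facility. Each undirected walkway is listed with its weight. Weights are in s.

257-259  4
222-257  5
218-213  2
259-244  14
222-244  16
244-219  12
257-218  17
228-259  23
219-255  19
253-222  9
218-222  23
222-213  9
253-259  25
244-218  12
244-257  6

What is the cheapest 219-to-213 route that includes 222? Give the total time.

32 s

Best 219 to 222: 219–244–257–222 costing 23
Shortest 222→213: 222–213 = 9
Total via 222: 23 + 9 = 32 s.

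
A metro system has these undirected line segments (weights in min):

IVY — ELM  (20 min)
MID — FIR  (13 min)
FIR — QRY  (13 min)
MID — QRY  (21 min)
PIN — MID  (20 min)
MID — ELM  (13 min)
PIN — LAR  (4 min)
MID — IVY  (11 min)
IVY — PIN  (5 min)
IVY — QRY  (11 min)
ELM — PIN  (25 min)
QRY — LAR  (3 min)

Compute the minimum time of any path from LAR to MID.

20 min

Compare a few routes:
LAR–PIN–IVY–MID: 4+5+11 = 20
LAR–QRY–MID: 3+21 = 24
Cheapest is LAR–PIN–IVY–MID at 20 min.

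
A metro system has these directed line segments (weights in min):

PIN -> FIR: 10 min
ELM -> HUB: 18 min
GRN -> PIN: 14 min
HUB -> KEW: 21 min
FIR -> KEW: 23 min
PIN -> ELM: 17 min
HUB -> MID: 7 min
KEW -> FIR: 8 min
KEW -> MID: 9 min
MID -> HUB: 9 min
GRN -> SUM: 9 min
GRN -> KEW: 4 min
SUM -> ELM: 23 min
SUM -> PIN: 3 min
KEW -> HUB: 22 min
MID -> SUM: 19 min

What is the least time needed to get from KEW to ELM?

48 min

Settle nodes by increasing distance from KEW:
KEW: 0
FIR: 8  (via KEW)
MID: 9  (via KEW)
HUB: 18  (via MID)
SUM: 28  (via MID)
PIN: 31  (via SUM)
ELM: 48  (via PIN)
Shortest route: KEW → MID → SUM → PIN → ELM = 48 min.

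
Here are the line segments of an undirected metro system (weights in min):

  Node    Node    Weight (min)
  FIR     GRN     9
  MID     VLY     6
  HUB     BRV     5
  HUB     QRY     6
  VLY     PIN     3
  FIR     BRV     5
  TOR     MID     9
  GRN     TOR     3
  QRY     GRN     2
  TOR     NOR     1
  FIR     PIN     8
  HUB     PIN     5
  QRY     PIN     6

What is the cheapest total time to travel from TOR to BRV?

16 min

Running Dijkstra from TOR:
TOR: 0
NOR: 1  (via TOR)
GRN: 3  (via TOR)
QRY: 5  (via GRN)
MID: 9  (via TOR)
HUB: 11  (via QRY)
PIN: 11  (via QRY)
FIR: 12  (via GRN)
VLY: 14  (via PIN)
BRV: 16  (via HUB)
Shortest route: TOR → GRN → QRY → HUB → BRV = 16 min.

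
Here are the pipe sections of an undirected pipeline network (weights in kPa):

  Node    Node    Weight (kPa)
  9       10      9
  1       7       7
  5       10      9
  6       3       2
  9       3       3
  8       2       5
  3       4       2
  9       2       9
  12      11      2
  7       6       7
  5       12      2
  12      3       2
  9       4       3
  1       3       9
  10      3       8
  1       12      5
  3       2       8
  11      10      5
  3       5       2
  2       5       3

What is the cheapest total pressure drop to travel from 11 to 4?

6 kPa

Running Dijkstra from 11:
11: 0
12: 2  (via 11)
3: 4  (via 12)
5: 4  (via 12)
10: 5  (via 11)
4: 6  (via 3)
Shortest route: 11–12–3–4 = 6 kPa.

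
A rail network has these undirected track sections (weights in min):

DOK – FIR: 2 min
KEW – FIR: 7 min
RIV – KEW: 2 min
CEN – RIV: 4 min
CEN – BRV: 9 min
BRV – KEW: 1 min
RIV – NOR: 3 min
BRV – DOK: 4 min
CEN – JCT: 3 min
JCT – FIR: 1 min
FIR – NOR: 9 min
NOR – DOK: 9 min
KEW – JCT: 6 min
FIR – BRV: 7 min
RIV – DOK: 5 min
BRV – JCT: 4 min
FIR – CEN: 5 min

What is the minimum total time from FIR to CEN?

4 min

Compare a few routes:
FIR - CEN: 5 = 5
FIR - JCT - CEN: 1+3 = 4
Cheapest is FIR - JCT - CEN at 4 min.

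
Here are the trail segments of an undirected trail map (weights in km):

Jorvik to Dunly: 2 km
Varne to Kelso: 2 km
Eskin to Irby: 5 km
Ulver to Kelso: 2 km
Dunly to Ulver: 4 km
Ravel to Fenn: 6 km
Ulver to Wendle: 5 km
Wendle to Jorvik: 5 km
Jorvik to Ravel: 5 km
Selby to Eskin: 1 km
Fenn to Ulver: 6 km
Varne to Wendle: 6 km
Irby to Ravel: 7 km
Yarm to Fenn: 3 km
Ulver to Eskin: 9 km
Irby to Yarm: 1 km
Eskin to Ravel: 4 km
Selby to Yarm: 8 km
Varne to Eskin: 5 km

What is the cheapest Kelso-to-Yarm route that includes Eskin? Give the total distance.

Best Kelso to Eskin: Kelso → Varne → Eskin costing 7
Shortest Eskin→Yarm: Eskin → Irby → Yarm = 6
Total via Eskin: 7 + 6 = 13 km.

13 km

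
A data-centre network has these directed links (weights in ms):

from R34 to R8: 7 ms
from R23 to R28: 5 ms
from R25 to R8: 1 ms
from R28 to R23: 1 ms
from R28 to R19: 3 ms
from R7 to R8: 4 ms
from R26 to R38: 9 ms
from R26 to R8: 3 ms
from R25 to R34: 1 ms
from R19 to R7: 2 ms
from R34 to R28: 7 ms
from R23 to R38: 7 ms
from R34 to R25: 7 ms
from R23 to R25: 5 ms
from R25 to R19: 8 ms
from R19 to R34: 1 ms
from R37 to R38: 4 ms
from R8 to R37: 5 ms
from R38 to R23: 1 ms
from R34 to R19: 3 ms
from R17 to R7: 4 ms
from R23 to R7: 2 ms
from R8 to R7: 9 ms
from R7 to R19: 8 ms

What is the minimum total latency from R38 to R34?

7 ms

Enumerating some paths:
R38 → R23 → R25 → R19 → R34: 1+5+8+1 = 15
R38 → R23 → R25 → R34: 1+5+1 = 7
R38 → R23 → R28 → R19 → R34: 1+5+3+1 = 10
R38 → R23 → R7 → R19 → R34: 1+2+8+1 = 12
Cheapest is R38 → R23 → R25 → R34 at 7 ms.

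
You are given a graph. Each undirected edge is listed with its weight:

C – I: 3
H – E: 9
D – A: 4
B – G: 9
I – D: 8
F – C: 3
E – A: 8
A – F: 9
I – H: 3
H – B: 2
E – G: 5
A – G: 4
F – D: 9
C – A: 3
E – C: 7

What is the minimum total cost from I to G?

Enumerating some paths:
I → D → A → G: 8+4+4 = 16
I → C → E → G: 3+7+5 = 15
I → C → A → G: 3+3+4 = 10
I → H → B → G: 3+2+9 = 14
Cheapest is I → C → A → G at 10.

10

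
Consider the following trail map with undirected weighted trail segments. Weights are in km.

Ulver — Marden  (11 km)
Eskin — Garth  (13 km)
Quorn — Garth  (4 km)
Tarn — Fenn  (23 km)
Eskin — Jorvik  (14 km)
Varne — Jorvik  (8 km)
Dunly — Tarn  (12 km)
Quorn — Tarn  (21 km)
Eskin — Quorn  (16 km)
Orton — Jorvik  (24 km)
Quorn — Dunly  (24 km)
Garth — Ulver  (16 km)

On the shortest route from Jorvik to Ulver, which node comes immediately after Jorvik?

Eskin

Compare a few routes:
Jorvik → Eskin → Garth → Ulver: 14+13+16 = 43
Jorvik → Eskin → Quorn → Garth → Ulver: 14+16+4+16 = 50
The minimum is 43 km via Jorvik → Eskin → Garth → Ulver.
So from Jorvik the first move is to Eskin.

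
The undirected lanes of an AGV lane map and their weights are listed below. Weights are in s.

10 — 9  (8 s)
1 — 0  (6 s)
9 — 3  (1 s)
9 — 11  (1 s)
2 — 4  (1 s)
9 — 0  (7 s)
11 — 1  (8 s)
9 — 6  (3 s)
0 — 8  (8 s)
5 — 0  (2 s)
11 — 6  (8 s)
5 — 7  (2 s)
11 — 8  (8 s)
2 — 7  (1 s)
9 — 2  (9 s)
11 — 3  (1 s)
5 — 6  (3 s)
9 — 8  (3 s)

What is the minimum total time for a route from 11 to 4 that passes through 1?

Shortest 11→1: 11–1 = 8
Best 1 to 4: 1–0–5–7–2–4 costing 12
Total via 1: 8 + 12 = 20 s.

20 s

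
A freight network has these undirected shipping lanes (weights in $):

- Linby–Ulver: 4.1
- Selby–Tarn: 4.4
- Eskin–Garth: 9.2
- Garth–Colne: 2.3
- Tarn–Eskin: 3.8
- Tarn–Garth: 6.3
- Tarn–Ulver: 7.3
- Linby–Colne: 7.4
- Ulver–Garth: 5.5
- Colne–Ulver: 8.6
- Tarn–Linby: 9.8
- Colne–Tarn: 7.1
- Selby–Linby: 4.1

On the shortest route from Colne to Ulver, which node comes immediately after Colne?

Enumerating some paths:
Colne → Tarn → Ulver: 7.1+7.3 = 14.4
Colne → Linby → Ulver: 7.4+4.1 = 11.5
Colne → Garth → Ulver: 2.3+5.5 = 7.8
Colne → Ulver: 8.6 = 8.6
The minimum is $7.8 via Colne → Garth → Ulver.
So from Colne the first move is to Garth.

Garth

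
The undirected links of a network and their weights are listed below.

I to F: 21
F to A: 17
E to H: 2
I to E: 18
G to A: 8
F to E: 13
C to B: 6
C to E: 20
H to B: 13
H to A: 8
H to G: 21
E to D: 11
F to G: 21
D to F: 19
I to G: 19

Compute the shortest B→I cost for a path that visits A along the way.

48

Shortest B→A: B → H → A = 21
Shortest A→I: A → G → I = 27
Total via A: 21 + 27 = 48.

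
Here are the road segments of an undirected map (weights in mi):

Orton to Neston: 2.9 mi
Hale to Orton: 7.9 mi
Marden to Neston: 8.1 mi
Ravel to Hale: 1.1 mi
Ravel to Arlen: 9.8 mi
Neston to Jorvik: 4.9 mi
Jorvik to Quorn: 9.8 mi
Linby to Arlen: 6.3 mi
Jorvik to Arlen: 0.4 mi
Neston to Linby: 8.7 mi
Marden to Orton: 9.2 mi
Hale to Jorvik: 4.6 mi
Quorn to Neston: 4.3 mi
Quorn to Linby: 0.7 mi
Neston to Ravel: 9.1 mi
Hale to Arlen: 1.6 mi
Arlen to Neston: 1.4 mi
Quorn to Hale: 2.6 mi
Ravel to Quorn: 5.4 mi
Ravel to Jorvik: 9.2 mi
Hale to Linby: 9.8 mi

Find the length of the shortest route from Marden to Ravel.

Shortest distances from Marden:
Marden: 0
Neston: 8.1  (via Marden)
Orton: 9.2  (via Marden)
Arlen: 9.5  (via Neston)
Jorvik: 9.9  (via Arlen)
Hale: 11.1  (via Arlen)
Ravel: 12.2  (via Hale)
Shortest route: Marden → Neston → Arlen → Hale → Ravel = 12.2 mi.

12.2 mi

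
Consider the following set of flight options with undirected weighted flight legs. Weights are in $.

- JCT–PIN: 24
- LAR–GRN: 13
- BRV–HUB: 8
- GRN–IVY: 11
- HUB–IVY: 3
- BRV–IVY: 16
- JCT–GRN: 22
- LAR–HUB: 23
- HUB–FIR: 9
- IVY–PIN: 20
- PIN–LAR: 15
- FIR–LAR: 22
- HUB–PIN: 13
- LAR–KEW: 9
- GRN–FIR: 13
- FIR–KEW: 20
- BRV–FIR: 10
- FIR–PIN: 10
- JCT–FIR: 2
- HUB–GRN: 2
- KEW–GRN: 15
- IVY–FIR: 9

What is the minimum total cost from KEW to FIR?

Settle nodes by increasing distance from KEW:
KEW: 0
LAR: 9  (via KEW)
GRN: 15  (via KEW)
HUB: 17  (via GRN)
FIR: 20  (via KEW)
Shortest route: KEW → FIR = $20.

$20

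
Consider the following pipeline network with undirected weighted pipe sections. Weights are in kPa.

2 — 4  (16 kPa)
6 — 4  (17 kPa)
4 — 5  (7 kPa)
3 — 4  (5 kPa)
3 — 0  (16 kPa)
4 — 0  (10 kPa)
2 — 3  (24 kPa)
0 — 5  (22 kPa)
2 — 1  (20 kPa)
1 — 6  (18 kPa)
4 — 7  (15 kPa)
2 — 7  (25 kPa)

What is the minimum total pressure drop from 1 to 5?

42 kPa

Shortest distances from 1:
1: 0
6: 18  (via 1)
2: 20  (via 1)
4: 35  (via 6)
3: 40  (via 4)
5: 42  (via 4)
Shortest route: 1 → 6 → 4 → 5 = 42 kPa.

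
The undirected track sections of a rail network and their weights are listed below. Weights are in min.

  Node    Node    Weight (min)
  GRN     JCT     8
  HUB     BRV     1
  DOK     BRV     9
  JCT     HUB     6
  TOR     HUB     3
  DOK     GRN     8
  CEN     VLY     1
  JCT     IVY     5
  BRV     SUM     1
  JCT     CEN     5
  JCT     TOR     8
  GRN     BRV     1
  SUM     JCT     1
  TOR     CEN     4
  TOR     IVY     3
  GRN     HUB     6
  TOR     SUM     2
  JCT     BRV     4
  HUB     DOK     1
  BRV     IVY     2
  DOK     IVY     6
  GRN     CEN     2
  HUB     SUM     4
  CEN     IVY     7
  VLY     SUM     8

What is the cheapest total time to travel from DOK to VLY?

6 min

Running Dijkstra from DOK:
DOK: 0
HUB: 1  (via DOK)
BRV: 2  (via HUB)
SUM: 3  (via BRV)
GRN: 3  (via BRV)
IVY: 4  (via BRV)
JCT: 4  (via SUM)
TOR: 4  (via HUB)
CEN: 5  (via GRN)
VLY: 6  (via CEN)
Shortest route: DOK–HUB–BRV–GRN–CEN–VLY = 6 min.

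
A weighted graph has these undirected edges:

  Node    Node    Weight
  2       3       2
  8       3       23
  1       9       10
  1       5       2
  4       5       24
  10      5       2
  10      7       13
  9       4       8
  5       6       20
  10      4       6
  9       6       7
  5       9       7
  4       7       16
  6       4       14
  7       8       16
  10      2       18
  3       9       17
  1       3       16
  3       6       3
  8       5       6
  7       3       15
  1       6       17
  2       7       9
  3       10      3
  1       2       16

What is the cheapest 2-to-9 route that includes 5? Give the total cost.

Best 2 to 5: 2 → 3 → 10 → 5 costing 7
Best 5 to 9: 5 → 9 costing 7
Total via 5: 7 + 7 = 14.

14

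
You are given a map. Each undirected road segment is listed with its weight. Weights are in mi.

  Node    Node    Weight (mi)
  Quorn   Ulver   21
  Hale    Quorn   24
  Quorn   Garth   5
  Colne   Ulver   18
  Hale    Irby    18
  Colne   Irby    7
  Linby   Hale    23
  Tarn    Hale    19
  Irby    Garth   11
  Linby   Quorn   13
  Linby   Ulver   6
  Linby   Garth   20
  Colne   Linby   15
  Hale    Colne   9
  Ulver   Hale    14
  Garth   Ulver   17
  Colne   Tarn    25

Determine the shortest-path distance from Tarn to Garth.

Enumerating some paths:
Tarn–Hale–Quorn–Garth: 19+24+5 = 48
Tarn–Hale–Colne–Irby–Garth: 19+9+7+11 = 46
Tarn–Colne–Irby–Garth: 25+7+11 = 43
The minimum is 43 mi via Tarn–Colne–Irby–Garth.

43 mi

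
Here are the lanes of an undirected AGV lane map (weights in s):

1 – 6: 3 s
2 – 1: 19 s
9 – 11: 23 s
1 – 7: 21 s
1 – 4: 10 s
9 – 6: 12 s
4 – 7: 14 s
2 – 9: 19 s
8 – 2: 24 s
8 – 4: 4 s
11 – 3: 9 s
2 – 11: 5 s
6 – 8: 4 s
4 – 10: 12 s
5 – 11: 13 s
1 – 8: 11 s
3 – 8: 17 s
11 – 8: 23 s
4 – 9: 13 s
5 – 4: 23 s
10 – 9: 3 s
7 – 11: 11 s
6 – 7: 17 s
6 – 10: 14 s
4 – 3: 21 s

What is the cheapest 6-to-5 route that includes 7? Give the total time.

Shortest 6→7: 6 → 7 = 17
Shortest 7→5: 7 → 11 → 5 = 24
Total via 7: 17 + 24 = 41 s.

41 s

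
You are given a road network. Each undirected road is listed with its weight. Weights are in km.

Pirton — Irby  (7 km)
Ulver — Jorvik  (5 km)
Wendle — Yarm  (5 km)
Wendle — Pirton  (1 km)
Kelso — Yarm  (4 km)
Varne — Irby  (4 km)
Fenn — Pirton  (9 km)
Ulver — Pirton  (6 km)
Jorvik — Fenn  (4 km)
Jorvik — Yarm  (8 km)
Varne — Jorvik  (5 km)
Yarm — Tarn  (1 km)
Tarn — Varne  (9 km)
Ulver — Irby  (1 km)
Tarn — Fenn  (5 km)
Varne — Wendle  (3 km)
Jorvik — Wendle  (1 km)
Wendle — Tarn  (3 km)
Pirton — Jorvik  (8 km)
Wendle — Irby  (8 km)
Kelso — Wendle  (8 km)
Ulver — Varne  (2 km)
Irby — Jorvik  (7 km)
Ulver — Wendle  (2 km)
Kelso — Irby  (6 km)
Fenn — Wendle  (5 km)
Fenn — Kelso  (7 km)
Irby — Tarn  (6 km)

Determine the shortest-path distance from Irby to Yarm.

Shortest distances from Irby:
Irby: 0
Ulver: 1  (via Irby)
Wendle: 3  (via Ulver)
Varne: 3  (via Ulver)
Jorvik: 4  (via Wendle)
Pirton: 4  (via Wendle)
Kelso: 6  (via Irby)
Tarn: 6  (via Irby)
Yarm: 7  (via Tarn)
Shortest route: Irby → Tarn → Yarm = 7 km.

7 km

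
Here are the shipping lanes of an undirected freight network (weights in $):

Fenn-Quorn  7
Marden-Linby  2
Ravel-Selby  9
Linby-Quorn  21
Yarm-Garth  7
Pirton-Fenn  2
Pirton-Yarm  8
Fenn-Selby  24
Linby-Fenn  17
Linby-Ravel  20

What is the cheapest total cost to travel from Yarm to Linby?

$27

Enumerating some paths:
Yarm - Pirton - Fenn - Linby: 8+2+17 = 27
Yarm - Pirton - Fenn - Quorn - Linby: 8+2+7+21 = 38
Cheapest is Yarm - Pirton - Fenn - Linby at $27.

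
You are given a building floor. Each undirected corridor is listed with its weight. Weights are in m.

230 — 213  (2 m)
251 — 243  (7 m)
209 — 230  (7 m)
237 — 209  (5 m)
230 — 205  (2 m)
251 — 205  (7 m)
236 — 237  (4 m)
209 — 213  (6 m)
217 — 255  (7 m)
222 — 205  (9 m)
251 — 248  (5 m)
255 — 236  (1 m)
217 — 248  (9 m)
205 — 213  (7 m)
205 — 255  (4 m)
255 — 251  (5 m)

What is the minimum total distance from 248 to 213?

Enumerating some paths:
248 - 251 - 255 - 205 - 230 - 213: 5+5+4+2+2 = 18
248 - 251 - 255 - 205 - 213: 5+5+4+7 = 21
248 - 251 - 205 - 230 - 213: 5+7+2+2 = 16
248 - 251 - 205 - 213: 5+7+7 = 19
Cheapest is 248 - 251 - 205 - 230 - 213 at 16 m.

16 m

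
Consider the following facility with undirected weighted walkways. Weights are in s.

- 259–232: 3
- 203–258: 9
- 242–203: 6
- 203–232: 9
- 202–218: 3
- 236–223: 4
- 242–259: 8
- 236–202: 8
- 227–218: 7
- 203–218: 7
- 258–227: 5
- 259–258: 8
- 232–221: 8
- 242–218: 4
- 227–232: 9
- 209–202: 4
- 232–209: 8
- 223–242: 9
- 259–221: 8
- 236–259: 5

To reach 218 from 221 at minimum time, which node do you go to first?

259

Compare a few routes:
221–259–242–218: 8+8+4 = 20
221–232–227–218: 8+9+7 = 24
221–232–259–242–218: 8+3+8+4 = 23
221–232–209–202–218: 8+8+4+3 = 23
The minimum is 20 s via 221–259–242–218.
So from 221 the first move is to 259.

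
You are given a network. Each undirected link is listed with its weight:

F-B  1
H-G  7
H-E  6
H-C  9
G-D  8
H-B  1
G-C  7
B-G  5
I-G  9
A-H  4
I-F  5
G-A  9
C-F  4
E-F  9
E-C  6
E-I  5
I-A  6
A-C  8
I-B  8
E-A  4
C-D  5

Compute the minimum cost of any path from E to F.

Shortest distances from E:
E: 0
A: 4  (via E)
I: 5  (via E)
C: 6  (via E)
H: 6  (via E)
B: 7  (via H)
F: 8  (via B)
Shortest route: E–H–B–F = 8.

8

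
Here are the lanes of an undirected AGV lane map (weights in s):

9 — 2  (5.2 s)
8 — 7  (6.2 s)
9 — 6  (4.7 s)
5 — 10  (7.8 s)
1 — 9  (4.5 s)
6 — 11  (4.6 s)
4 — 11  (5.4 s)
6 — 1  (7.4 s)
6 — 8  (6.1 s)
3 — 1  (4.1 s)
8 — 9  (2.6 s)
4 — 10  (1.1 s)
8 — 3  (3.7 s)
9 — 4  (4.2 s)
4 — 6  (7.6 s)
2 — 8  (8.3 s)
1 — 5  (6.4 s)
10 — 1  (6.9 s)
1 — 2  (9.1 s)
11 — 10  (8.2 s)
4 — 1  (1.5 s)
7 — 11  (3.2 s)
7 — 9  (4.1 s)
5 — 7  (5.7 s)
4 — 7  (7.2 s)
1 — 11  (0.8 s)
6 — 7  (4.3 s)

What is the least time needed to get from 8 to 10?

7.9 s

Candidate routes:
8–9–4–10: 2.6+4.2+1.1 = 7.9
8–9–1–4–10: 2.6+4.5+1.5+1.1 = 9.7
Cheapest is 8–9–4–10 at 7.9 s.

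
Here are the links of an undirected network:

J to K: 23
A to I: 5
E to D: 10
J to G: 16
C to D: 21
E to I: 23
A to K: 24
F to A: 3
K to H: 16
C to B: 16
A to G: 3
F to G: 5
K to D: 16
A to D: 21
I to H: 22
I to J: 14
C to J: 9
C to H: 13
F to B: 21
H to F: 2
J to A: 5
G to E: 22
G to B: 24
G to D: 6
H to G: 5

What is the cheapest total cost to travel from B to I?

29

Compare a few routes:
B–F–A–I: 21+3+5 = 29
B–G–A–I: 24+3+5 = 32
The minimum is 29 via B–F–A–I.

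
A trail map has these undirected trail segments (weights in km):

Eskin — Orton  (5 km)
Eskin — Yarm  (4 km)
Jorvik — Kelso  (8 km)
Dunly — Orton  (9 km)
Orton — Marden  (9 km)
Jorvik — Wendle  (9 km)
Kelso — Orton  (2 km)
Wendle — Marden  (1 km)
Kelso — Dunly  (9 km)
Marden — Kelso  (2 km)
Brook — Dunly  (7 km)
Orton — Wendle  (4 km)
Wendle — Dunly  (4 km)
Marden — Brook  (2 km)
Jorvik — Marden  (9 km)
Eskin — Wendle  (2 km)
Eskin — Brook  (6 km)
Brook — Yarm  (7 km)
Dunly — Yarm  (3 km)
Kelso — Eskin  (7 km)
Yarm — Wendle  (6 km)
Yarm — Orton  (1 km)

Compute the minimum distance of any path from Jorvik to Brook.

11 km

Compare a few routes:
Jorvik–Kelso–Marden–Brook: 8+2+2 = 12
Jorvik–Kelso–Orton–Wendle–Marden–Brook: 8+2+4+1+2 = 17
Jorvik–Wendle–Marden–Brook: 9+1+2 = 12
Jorvik–Marden–Brook: 9+2 = 11
The minimum is 11 km via Jorvik–Marden–Brook.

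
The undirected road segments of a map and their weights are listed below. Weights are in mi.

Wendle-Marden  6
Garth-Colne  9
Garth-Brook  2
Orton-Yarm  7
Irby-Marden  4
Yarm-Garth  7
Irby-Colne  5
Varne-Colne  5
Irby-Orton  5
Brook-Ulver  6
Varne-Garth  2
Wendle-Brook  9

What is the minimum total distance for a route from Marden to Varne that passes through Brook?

19 mi

Shortest Marden→Brook: Marden → Wendle → Brook = 15
Shortest Brook→Varne: Brook → Garth → Varne = 4
Total via Brook: 15 + 4 = 19 mi.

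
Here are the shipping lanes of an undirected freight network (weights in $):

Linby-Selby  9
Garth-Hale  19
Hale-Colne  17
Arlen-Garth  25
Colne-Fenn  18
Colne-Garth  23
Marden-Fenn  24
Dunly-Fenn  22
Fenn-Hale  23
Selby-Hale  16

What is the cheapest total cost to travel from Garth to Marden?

$65

Enumerating some paths:
Garth → Hale → Fenn → Marden: 19+23+24 = 66
Garth → Hale → Colne → Fenn → Marden: 19+17+18+24 = 78
Garth → Colne → Fenn → Marden: 23+18+24 = 65
Cheapest is Garth → Colne → Fenn → Marden at $65.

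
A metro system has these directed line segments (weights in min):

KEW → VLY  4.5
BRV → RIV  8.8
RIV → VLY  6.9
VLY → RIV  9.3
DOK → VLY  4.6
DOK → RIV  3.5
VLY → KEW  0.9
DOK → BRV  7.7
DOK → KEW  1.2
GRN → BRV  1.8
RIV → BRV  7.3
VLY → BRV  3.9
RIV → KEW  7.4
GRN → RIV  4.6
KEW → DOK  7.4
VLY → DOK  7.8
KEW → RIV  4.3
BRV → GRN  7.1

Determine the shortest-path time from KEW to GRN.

15.5 min

Candidate routes:
KEW–VLY–BRV–GRN: 4.5+3.9+7.1 = 15.5
KEW–RIV–BRV–GRN: 4.3+7.3+7.1 = 18.7
Cheapest is KEW–VLY–BRV–GRN at 15.5 min.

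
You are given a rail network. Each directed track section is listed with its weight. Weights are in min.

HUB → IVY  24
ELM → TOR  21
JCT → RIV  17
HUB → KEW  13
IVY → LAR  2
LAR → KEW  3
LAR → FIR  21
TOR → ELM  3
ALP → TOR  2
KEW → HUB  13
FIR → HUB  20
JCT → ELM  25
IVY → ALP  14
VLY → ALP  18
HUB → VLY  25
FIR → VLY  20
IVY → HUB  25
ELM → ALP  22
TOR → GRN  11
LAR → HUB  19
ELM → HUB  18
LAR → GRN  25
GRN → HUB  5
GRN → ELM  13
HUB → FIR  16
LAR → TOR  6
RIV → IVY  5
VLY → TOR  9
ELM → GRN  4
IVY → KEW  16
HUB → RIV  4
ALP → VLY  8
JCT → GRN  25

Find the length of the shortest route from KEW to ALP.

36 min

Candidate routes:
KEW → HUB → IVY → ALP: 13+24+14 = 51
KEW → HUB → RIV → IVY → ALP: 13+4+5+14 = 36
KEW → HUB → VLY → ALP: 13+25+18 = 56
KEW → HUB → RIV → IVY → LAR → TOR → ELM → ALP: 13+4+5+2+6+3+22 = 55
Cheapest is KEW → HUB → RIV → IVY → ALP at 36 min.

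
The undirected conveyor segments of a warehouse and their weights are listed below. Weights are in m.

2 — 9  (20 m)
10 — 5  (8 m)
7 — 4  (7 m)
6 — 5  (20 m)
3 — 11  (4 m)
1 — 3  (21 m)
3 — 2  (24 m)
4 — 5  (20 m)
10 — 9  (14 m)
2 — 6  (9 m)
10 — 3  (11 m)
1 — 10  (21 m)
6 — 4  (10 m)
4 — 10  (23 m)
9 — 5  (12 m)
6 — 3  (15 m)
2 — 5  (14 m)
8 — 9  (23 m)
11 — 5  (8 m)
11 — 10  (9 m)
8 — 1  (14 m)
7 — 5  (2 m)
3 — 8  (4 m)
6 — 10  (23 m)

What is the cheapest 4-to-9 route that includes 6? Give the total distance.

Best 4 to 6: 4 → 6 costing 10
Best 6 to 9: 6 → 2 → 9 costing 29
Total via 6: 10 + 29 = 39 m.

39 m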